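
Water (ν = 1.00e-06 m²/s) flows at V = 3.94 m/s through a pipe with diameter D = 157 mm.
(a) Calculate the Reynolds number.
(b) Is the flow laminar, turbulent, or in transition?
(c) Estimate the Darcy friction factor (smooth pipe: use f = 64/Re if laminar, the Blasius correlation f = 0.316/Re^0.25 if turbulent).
(a) Re = V·D/ν = 3.94·0.157/1.00e-06 = 618580
(b) Flow regime: turbulent (Re > 4000)
(c) Friction factor: f = 0.316/Re^0.25 = 0.316/618580^0.25 = 0.01127 (Blasius is strictly valid for Re ≲ 1e5; used here as the smooth-pipe estimate the problem specifies)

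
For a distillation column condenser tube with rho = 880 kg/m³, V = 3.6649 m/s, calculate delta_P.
Formula: V = \sqrt{\frac{2 \Delta P}{\rho}}
Substituting knowns: 3.6649 = √(2·(delta_P·1000)/880)
Solving for delta_P: delta_P = 3.6649²·880/2/1000 = 5.91 kPa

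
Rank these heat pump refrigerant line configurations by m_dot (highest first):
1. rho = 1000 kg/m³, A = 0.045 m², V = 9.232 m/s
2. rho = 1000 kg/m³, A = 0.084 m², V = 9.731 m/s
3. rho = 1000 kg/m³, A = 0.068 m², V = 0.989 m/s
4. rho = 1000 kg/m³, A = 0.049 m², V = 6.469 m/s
Case 1: m_dot = 415.4 kg/s
Case 2: m_dot = 817.4 kg/s
Case 3: m_dot = 67.25 kg/s
Case 4: m_dot = 317 kg/s
Ranking (highest first): 2, 1, 4, 3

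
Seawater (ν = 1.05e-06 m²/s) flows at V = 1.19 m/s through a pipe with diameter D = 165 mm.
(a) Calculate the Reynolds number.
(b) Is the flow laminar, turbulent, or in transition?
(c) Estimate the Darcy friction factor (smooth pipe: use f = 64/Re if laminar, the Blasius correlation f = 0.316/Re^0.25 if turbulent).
(a) Re = V·D/ν = 1.19·0.165/1.05e-06 = 187000
(b) Flow regime: turbulent (Re > 4000)
(c) Friction factor: f = 0.316/Re^0.25 = 0.316/187000^0.25 = 0.0152 (Blasius is strictly valid for Re ≲ 1e5; used here as the smooth-pipe estimate the problem specifies)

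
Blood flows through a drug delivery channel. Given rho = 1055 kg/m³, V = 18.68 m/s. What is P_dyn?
Formula: P_{dyn} = \frac{1}{2} \rho V^2
P_dyn = 0.5·1055·18.68²/1000 = 184.1 kPa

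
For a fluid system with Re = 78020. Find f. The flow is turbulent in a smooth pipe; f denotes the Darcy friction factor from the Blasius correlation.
Formula: f = \frac{0.316}{Re^{0.25}}
f = 0.316/78020^0.25 = 0.01891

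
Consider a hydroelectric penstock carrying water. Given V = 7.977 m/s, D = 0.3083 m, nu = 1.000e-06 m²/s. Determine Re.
Formula: Re = \frac{V D}{\nu}
Re = 7.977·0.3083/1.000e-06 = 2.459e+06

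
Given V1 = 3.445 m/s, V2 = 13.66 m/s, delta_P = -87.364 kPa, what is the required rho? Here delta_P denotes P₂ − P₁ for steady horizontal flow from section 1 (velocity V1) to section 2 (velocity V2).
Formula: \Delta P = \frac{1}{2} \rho (V_1^2 - V_2^2)
Substituting knowns: -87.364 = 0.5·rho·(3.445² − 13.66²)/1000
Solving for rho: rho = 2·(-87.364·1000)/(3.445² − 13.66²) = 1000 kg/m³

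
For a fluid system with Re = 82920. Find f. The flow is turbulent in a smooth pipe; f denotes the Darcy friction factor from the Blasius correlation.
Formula: f = \frac{0.316}{Re^{0.25}}
f = 0.316/82920^0.25 = 0.01862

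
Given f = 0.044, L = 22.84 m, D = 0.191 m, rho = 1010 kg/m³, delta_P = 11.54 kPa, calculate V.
Formula: \Delta P = f \frac{L}{D} \frac{\rho V^2}{2}
Substituting knowns: 11.54 = 0.044·(22.84/0.191)·0.5·1010·V²/1000
Solving for V: V = √((11.54·1000)/(0.044·(22.84/0.191)·0.5·1010)) = 2.084 m/s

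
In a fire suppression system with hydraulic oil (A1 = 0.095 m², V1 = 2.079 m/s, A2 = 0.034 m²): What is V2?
Formula: V_2 = \frac{A_1 V_1}{A_2}
V2 = 0.095·2.079/0.034 = 5.809 m/s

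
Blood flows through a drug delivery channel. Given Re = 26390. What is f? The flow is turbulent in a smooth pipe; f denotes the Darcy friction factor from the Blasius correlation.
Formula: f = \frac{0.316}{Re^{0.25}}
f = 0.316/26390^0.25 = 0.02479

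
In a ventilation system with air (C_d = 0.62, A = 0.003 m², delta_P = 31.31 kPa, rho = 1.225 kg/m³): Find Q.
Formula: Q = C_d A \sqrt{\frac{2 \Delta P}{\rho}}
Q = 0.62·0.003·√(2·(31.31·1000)/1.225)·1000 = 420.5 L/s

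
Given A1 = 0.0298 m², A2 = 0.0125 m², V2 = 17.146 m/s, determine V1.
Formula: V_2 = \frac{A_1 V_1}{A_2}
Substituting knowns: 17.146 = 0.0298·V1/0.0125
Solving for V1: V1 = 17.146·0.0125/0.0298 = 7.192 m/s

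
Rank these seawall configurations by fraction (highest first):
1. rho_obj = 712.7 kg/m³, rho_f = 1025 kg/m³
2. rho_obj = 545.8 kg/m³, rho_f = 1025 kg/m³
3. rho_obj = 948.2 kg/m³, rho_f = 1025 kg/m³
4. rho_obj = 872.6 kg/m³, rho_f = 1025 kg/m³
Case 1: fraction = 0.6953
Case 2: fraction = 0.5325
Case 3: fraction = 0.9251
Case 4: fraction = 0.8513
Ranking (highest first): 3, 4, 1, 2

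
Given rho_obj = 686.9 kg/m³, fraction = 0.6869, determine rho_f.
Formula: f_{sub} = \frac{\rho_{obj}}{\rho_f}
Substituting knowns: 0.6869 = 686.9/rho_f
Solving for rho_f: rho_f = 686.9/0.6869 = 1000 kg/m³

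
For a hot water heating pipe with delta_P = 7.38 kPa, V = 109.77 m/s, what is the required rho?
Formula: V = \sqrt{\frac{2 \Delta P}{\rho}}
Substituting knowns: 109.77 = √(2·(7.38·1000)/rho)
Solving for rho: rho = 2·(7.38·1000)/109.77² = 1.225 kg/m³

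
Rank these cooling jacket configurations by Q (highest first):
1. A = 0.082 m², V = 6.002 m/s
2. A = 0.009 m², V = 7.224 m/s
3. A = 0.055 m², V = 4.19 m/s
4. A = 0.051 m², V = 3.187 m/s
Case 1: Q = 492.2 L/s
Case 2: Q = 65.02 L/s
Case 3: Q = 230.5 L/s
Case 4: Q = 162.5 L/s
Ranking (highest first): 1, 3, 4, 2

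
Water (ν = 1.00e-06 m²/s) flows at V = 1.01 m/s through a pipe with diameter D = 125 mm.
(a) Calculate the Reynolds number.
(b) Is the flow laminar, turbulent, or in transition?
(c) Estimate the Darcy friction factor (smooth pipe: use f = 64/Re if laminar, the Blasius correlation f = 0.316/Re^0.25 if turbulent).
(a) Re = V·D/ν = 1.01·0.125/1.00e-06 = 126250
(b) Flow regime: turbulent (Re > 4000)
(c) Friction factor: f = 0.316/Re^0.25 = 0.316/126250^0.25 = 0.01676 (Blasius is strictly valid for Re ≲ 1e5; used here as the smooth-pipe estimate the problem specifies)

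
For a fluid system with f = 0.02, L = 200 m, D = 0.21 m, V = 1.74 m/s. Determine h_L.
Formula: h_L = f \frac{L}{D} \frac{V^2}{2g}
h_L = 0.02·(200/0.21)·1.74²/(2·9.81) = 2.939 m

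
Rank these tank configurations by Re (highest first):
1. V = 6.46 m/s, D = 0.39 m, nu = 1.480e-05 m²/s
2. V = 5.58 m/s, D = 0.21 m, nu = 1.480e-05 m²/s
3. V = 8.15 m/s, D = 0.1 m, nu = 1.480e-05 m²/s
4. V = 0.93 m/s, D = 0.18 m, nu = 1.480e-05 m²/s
Case 1: Re = 170230
Case 2: Re = 79176
Case 3: Re = 55068
Case 4: Re = 11311
Ranking (highest first): 1, 2, 3, 4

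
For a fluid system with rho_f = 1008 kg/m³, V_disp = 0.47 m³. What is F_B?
Formula: F_B = \rho_f g V_{disp}
F_B = 1008·9.81·0.47 = 4648 N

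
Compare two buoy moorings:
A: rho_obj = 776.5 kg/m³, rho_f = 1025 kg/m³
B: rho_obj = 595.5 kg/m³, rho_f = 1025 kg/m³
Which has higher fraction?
fraction(A) = 0.7576, fraction(B) = 0.581. Answer: A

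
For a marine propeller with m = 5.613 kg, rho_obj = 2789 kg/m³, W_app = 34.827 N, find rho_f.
Formula: W_{app} = mg\left(1 - \frac{\rho_f}{\rho_{obj}}\right)
Substituting knowns: 34.827 = 5.613·9.81·(1 − rho_f/2789)
Solving for rho_f: rho_f = 2789·(1 − 34.827/(5.613·9.81)) = 1025 kg/m³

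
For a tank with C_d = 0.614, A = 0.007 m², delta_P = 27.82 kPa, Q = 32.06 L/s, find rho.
Formula: Q = C_d A \sqrt{\frac{2 \Delta P}{\rho}}
Substituting knowns: 32.06 = 0.614·0.007·√(2·(27.82·1000)/rho)·1000
Solving for rho: rho = 2·(27.82·1000)/((32.06/1000)/(0.614·0.007))² = 1000 kg/m³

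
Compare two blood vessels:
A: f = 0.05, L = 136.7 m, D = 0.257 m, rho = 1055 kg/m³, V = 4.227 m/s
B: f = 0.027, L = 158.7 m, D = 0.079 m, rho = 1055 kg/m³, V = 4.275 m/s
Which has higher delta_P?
delta_P(A) = 250.7 kPa, delta_P(B) = 522.9 kPa. Answer: B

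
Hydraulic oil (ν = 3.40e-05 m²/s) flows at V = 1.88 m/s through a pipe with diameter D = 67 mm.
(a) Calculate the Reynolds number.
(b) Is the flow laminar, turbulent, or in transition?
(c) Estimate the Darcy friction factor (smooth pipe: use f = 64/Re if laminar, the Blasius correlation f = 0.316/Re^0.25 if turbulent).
(a) Re = V·D/ν = 1.88·0.067/3.40e-05 = 3704.7
(b) Flow regime: transition (2300 ≤ Re ≤ 4000)
(c) Friction factor: f ≈ 0.04 (transitional regime, no simple correlation)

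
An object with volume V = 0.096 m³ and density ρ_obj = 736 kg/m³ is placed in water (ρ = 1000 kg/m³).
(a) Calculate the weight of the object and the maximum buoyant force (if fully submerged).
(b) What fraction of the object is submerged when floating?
(a) W=rho_obj*g*V=736*9.81*0.096=693.1 N; F_B(max)=rho*g*V=1000*9.81*0.096=941.8 N
(b) Floating fraction=rho_obj/rho=736/1000=0.736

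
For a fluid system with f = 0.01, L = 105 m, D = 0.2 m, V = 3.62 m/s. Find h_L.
Formula: h_L = f \frac{L}{D} \frac{V^2}{2g}
h_L = 0.01·(105/0.2)·3.62²/(2·9.81) = 3.507 m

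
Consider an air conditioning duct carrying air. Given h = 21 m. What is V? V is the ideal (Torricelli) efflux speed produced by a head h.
Formula: V = \sqrt{2 g h}
V = √(2·9.81·21) = 20.3 m/s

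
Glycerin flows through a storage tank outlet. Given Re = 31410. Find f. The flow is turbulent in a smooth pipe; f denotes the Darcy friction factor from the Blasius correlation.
Formula: f = \frac{0.316}{Re^{0.25}}
f = 0.316/31410^0.25 = 0.02374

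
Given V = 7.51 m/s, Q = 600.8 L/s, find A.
Formula: Q = A V
Substituting knowns: 600.8 = A·7.51·1000
Solving for A: A = (600.8/1000)/7.51 = 0.08 m²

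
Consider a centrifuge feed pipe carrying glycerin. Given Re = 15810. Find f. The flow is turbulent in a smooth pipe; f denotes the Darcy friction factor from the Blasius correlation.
Formula: f = \frac{0.316}{Re^{0.25}}
f = 0.316/15810^0.25 = 0.02818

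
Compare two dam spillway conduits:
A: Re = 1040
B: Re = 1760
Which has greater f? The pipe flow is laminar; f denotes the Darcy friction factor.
f(A) = 0.06154, f(B) = 0.03636. Answer: A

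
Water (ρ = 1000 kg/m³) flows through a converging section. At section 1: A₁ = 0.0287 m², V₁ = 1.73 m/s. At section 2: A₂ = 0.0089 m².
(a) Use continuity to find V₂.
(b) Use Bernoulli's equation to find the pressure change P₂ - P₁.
(a) Continuity: A₁V₁=A₂V₂ -> V₂=A₁V₁/A₂=0.0287*1.73/0.0089=5.58 m/s
(b) Bernoulli: P₂-P₁=0.5*rho*(V₁^2-V₂^2)/1000=0.5*1000*(1.73^2-5.58^2)/1000=-14.07 kPa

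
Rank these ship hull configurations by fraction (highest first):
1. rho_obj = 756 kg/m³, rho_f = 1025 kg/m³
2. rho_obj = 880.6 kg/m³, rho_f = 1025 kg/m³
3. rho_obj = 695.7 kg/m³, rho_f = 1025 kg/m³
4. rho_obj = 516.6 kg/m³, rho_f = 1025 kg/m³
Case 1: fraction = 0.7376
Case 2: fraction = 0.8591
Case 3: fraction = 0.6787
Case 4: fraction = 0.504
Ranking (highest first): 2, 1, 3, 4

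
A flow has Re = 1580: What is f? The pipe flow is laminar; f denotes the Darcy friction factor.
Formula: f = \frac{64}{Re}
f = 64/1580 = 0.04051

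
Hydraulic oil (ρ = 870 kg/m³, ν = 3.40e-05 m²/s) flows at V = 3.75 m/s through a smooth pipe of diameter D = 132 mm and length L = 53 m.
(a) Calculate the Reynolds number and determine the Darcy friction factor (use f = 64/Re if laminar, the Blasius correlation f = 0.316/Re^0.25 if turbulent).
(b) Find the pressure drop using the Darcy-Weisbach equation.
(a) Re = V·D/ν = 3.75·0.132/3.40e-05 = 14559 → turbulent (Re > 4000); f = 0.316/Re^0.25 = 0.316/14559^0.25 = 0.028768
(b) Darcy-Weisbach: ΔP = f·(L/D)·½ρV²/1000 = 0.028768·(53/0.132)·½·870·3.75²/1000 = 70.66 kPa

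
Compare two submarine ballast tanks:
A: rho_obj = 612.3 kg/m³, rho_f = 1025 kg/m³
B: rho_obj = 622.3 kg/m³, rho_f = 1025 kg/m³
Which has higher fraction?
fraction(A) = 0.5974, fraction(B) = 0.6071. Answer: B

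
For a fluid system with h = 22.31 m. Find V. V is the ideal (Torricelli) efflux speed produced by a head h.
Formula: V = \sqrt{2 g h}
V = √(2·9.81·22.31) = 20.92 m/s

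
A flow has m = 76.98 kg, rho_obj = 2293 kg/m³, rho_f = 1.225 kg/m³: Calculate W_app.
Formula: W_{app} = mg\left(1 - \frac{\rho_f}{\rho_{obj}}\right)
W_app = 76.98·9.81·(1 − 1.225/2293) = 754.8 N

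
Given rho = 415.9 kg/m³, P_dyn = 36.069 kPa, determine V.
Formula: P_{dyn} = \frac{1}{2} \rho V^2
Substituting knowns: 36.069 = 0.5·415.9·V²/1000
Solving for V: V = √(2·(36.069·1000)/415.9) = 13.17 m/s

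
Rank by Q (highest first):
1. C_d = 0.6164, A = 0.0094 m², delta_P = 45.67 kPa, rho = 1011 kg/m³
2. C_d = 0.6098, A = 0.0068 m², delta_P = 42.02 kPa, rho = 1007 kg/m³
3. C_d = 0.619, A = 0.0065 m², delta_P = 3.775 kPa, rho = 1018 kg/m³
Case 1: Q = 55.07 L/s
Case 2: Q = 37.88 L/s
Case 3: Q = 10.96 L/s
Ranking (highest first): 1, 2, 3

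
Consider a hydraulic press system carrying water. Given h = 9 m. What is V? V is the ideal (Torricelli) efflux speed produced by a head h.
Formula: V = \sqrt{2 g h}
V = √(2·9.81·9) = 13.29 m/s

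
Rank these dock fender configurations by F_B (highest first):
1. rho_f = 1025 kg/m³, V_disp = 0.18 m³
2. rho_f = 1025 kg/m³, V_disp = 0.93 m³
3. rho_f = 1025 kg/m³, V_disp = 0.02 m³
Case 1: F_B = 1810 N
Case 2: F_B = 9351 N
Case 3: F_B = 201.1 N
Ranking (highest first): 2, 1, 3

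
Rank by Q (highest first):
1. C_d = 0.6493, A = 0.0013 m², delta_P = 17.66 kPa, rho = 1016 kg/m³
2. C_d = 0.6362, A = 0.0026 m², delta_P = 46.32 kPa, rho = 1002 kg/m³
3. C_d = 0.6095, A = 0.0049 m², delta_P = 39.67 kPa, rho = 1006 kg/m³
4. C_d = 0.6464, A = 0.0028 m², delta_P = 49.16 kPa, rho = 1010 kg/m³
Case 1: Q = 4.977 L/s
Case 2: Q = 15.9 L/s
Case 3: Q = 26.52 L/s
Case 4: Q = 17.86 L/s
Ranking (highest first): 3, 4, 2, 1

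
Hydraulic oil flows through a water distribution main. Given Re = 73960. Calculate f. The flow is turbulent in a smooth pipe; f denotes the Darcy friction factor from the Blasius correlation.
Formula: f = \frac{0.316}{Re^{0.25}}
f = 0.316/73960^0.25 = 0.01916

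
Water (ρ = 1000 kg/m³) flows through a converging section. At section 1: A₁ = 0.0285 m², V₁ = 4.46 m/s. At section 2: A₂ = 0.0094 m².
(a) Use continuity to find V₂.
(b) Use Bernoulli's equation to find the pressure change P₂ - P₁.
(a) Continuity: A₁V₁=A₂V₂ -> V₂=A₁V₁/A₂=0.0285*4.46/0.0094=13.52 m/s
(b) Bernoulli: P₂-P₁=0.5*rho*(V₁^2-V₂^2)/1000=0.5*1000*(4.46^2-13.52^2)/1000=-81.45 kPa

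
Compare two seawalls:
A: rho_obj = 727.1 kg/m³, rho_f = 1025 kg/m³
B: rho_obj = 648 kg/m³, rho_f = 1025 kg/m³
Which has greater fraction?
fraction(A) = 0.7094, fraction(B) = 0.6322. Answer: A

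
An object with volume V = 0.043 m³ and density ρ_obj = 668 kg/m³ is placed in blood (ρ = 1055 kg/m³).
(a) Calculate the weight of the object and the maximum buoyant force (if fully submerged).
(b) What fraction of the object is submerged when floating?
(a) W=rho_obj*g*V=668*9.81*0.043=281.8 N; F_B(max)=rho*g*V=1055*9.81*0.043=445.0 N
(b) Floating fraction=rho_obj/rho=668/1055=0.633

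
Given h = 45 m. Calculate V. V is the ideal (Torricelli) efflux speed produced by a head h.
Formula: V = \sqrt{2 g h}
V = √(2·9.81·45) = 29.71 m/s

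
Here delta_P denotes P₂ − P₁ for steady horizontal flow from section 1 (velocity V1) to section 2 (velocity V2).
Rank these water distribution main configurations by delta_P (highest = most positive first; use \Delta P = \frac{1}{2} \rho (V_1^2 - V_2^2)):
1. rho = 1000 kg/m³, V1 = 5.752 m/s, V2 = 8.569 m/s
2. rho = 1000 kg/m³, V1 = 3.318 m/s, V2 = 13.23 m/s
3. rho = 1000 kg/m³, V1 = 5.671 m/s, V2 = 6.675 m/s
Case 1: delta_P = -20.17 kPa
Case 2: delta_P = -82.01 kPa
Case 3: delta_P = -6.198 kPa
Ranking (highest first): 3, 1, 2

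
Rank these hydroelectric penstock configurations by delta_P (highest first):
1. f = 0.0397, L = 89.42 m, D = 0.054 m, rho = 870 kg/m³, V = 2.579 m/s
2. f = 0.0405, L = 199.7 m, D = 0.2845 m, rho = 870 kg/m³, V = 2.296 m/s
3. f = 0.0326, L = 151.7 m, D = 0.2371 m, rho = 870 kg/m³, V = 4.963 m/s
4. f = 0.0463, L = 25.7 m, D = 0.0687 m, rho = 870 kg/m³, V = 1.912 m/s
Case 1: delta_P = 190.2 kPa
Case 2: delta_P = 65.19 kPa
Case 3: delta_P = 223.5 kPa
Case 4: delta_P = 27.54 kPa
Ranking (highest first): 3, 1, 2, 4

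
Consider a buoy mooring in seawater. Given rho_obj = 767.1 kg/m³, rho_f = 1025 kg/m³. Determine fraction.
Formula: f_{sub} = \frac{\rho_{obj}}{\rho_f}
fraction = 767.1/1025 = 0.7484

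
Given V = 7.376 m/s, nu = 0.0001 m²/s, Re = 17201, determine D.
Formula: Re = \frac{V D}{\nu}
Substituting knowns: 17201 = 7.376·D/0.0001
Solving for D: D = 17201·0.0001/7.376 = 0.2332 m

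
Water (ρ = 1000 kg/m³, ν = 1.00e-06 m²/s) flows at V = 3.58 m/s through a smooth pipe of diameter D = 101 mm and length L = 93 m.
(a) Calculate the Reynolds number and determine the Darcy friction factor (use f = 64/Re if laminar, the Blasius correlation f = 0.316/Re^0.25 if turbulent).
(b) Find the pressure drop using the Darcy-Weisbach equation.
(a) Re = V·D/ν = 3.58·0.101/1.00e-06 = 361580 → turbulent (Re > 4000); f = 0.316/Re^0.25 = 0.316/361580^0.25 = 0.012887 (Blasius is strictly valid for Re ≲ 1e5; used here as the smooth-pipe estimate the problem specifies)
(b) Darcy-Weisbach: ΔP = f·(L/D)·½ρV²/1000 = 0.012887·(93/0.101)·½·1000·3.58²/1000 = 76.04 kPa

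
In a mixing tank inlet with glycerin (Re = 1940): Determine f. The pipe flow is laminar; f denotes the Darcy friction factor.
Formula: f = \frac{64}{Re}
f = 64/1940 = 0.03299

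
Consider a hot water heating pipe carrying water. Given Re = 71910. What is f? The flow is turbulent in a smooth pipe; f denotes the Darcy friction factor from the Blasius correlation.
Formula: f = \frac{0.316}{Re^{0.25}}
f = 0.316/71910^0.25 = 0.0193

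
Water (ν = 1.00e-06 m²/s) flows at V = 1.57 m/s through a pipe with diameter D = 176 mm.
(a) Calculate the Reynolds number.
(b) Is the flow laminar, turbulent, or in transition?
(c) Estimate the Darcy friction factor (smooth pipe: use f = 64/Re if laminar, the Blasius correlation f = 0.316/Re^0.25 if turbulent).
(a) Re = V·D/ν = 1.57·0.176/1.00e-06 = 276320
(b) Flow regime: turbulent (Re > 4000)
(c) Friction factor: f = 0.316/Re^0.25 = 0.316/276320^0.25 = 0.01378 (Blasius is strictly valid for Re ≲ 1e5; used here as the smooth-pipe estimate the problem specifies)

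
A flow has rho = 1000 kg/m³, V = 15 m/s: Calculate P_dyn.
Formula: P_{dyn} = \frac{1}{2} \rho V^2
P_dyn = 0.5·1000·15²/1000 = 112.5 kPa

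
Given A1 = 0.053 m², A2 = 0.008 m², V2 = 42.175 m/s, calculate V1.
Formula: V_2 = \frac{A_1 V_1}{A_2}
Substituting knowns: 42.175 = 0.053·V1/0.008
Solving for V1: V1 = 42.175·0.008/0.053 = 6.366 m/s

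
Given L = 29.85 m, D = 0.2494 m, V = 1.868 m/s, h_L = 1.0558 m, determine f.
Formula: h_L = f \frac{L}{D} \frac{V^2}{2g}
Substituting knowns: 1.0558 = f·(29.85/0.2494)·1.868²/(2·9.81)
Solving for f: f = 1.0558·2·9.81/((29.85/0.2494)·1.868²) = 0.0496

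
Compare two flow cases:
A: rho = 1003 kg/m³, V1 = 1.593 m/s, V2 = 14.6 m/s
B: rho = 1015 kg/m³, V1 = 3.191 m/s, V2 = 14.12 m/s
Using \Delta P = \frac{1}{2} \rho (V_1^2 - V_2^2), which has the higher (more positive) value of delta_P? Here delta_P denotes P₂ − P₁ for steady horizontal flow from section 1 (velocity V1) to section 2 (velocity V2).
delta_P(A) = -105.6 kPa, delta_P(B) = -96.01 kPa. Answer: B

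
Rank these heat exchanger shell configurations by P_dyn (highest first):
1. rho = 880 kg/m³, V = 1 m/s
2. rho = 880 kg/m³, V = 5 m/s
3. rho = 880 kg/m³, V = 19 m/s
Case 1: P_dyn = 0.44 kPa
Case 2: P_dyn = 11 kPa
Case 3: P_dyn = 158.8 kPa
Ranking (highest first): 3, 2, 1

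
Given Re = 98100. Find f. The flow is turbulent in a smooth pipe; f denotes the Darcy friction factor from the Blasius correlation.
Formula: f = \frac{0.316}{Re^{0.25}}
f = 0.316/98100^0.25 = 0.01786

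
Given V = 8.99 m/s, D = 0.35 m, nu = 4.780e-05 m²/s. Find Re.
Formula: Re = \frac{V D}{\nu}
Re = 8.99·0.35/4.780e-05 = 65826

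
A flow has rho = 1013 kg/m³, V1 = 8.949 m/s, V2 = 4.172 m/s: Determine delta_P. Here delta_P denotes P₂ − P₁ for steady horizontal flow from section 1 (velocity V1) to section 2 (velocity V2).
Formula: \Delta P = \frac{1}{2} \rho (V_1^2 - V_2^2)
delta_P = 0.5·1013·(8.949² − 4.172²)/1000 = 31.75 kPa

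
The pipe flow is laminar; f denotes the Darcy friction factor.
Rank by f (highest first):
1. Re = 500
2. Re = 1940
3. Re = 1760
Case 1: f = 0.128
Case 2: f = 0.03299
Case 3: f = 0.03636
Ranking (highest first): 1, 3, 2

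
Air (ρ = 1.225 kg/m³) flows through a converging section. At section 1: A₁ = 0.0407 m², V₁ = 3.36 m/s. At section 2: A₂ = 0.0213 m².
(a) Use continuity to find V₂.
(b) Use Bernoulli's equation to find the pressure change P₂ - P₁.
(a) Continuity: A₁V₁=A₂V₂ -> V₂=A₁V₁/A₂=0.0407*3.36/0.0213=6.42 m/s
(b) Bernoulli: P₂-P₁=0.5*rho*(V₁^2-V₂^2)/1000=0.5*1.225*(3.36^2-6.42^2)/1000=-0.01833 kPa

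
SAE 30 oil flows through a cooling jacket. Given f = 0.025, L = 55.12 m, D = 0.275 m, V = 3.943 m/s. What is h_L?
Formula: h_L = f \frac{L}{D} \frac{V^2}{2g}
h_L = 0.025·(55.12/0.275)·3.943²/(2·9.81) = 3.971 m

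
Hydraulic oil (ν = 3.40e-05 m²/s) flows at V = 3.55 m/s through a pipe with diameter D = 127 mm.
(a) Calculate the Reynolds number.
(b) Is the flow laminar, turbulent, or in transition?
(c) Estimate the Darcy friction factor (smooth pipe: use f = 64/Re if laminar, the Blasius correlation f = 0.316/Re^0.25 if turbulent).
(a) Re = V·D/ν = 3.55·0.127/3.40e-05 = 13260
(b) Flow regime: turbulent (Re > 4000)
(c) Friction factor: f = 0.316/Re^0.25 = 0.316/13260^0.25 = 0.02945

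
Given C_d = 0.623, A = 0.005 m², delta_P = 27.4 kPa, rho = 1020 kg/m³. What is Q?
Formula: Q = C_d A \sqrt{\frac{2 \Delta P}{\rho}}
Q = 0.623·0.005·√(2·(27.4·1000)/1020)·1000 = 22.83 L/s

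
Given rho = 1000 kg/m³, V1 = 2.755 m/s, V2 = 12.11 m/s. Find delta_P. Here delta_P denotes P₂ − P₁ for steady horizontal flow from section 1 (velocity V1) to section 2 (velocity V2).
Formula: \Delta P = \frac{1}{2} \rho (V_1^2 - V_2^2)
delta_P = 0.5·1000·(2.755² − 12.11²)/1000 = -69.53 kPa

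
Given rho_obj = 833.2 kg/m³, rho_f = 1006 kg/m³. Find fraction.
Formula: f_{sub} = \frac{\rho_{obj}}{\rho_f}
fraction = 833.2/1006 = 0.8282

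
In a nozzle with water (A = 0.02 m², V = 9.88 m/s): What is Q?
Formula: Q = A V
Q = 0.02·9.88·1000 = 197.6 L/s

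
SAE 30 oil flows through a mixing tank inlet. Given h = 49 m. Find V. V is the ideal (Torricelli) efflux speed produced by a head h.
Formula: V = \sqrt{2 g h}
V = √(2·9.81·49) = 31.01 m/s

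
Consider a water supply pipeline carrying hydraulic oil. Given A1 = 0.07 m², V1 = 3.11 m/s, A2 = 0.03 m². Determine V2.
Formula: V_2 = \frac{A_1 V_1}{A_2}
V2 = 0.07·3.11/0.03 = 7.257 m/s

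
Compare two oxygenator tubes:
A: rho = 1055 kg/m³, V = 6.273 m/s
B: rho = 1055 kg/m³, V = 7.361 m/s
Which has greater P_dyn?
P_dyn(A) = 20.76 kPa, P_dyn(B) = 28.58 kPa. Answer: B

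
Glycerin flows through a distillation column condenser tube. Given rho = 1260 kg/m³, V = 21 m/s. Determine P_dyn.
Formula: P_{dyn} = \frac{1}{2} \rho V^2
P_dyn = 0.5·1260·21²/1000 = 277.8 kPa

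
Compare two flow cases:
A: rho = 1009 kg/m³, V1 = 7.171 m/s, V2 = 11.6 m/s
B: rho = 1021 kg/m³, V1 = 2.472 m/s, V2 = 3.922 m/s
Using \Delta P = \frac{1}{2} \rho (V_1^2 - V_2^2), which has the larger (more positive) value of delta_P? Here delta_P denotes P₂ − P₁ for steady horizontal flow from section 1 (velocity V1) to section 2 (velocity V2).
delta_P(A) = -41.94 kPa, delta_P(B) = -4.733 kPa. Answer: B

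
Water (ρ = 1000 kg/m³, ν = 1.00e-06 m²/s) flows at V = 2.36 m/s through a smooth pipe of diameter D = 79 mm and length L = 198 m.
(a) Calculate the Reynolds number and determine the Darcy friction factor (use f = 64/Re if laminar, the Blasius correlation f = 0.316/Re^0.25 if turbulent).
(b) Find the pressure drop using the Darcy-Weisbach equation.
(a) Re = V·D/ν = 2.36·0.079/1.00e-06 = 186440 → turbulent (Re > 4000); f = 0.316/Re^0.25 = 0.316/186440^0.25 = 0.015207 (Blasius is strictly valid for Re ≲ 1e5; used here as the smooth-pipe estimate the problem specifies)
(b) Darcy-Weisbach: ΔP = f·(L/D)·½ρV²/1000 = 0.015207·(198/0.079)·½·1000·2.36²/1000 = 106.1 kPa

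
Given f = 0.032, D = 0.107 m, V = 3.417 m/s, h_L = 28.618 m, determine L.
Formula: h_L = f \frac{L}{D} \frac{V^2}{2g}
Substituting knowns: 28.618 = 0.032·(L/0.107)·3.417²/(2·9.81)
Solving for L: L = 28.618·2·9.81·0.107/(0.032·3.417²) = 160.8 m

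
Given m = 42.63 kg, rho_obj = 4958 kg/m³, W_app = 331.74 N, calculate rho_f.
Formula: W_{app} = mg\left(1 - \frac{\rho_f}{\rho_{obj}}\right)
Substituting knowns: 331.74 = 42.63·9.81·(1 − rho_f/4958)
Solving for rho_f: rho_f = 4958·(1 − 331.74/(42.63·9.81)) = 1025 kg/m³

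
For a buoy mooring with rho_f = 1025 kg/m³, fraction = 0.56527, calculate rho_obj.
Formula: f_{sub} = \frac{\rho_{obj}}{\rho_f}
Substituting knowns: 0.56527 = rho_obj/1025
Solving for rho_obj: rho_obj = 0.56527·1025 = 579.4 kg/m³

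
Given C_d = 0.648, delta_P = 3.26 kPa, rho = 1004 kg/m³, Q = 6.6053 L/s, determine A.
Formula: Q = C_d A \sqrt{\frac{2 \Delta P}{\rho}}
Substituting knowns: 6.6053 = 0.648·A·√(2·(3.26·1000)/1004)·1000
Solving for A: A = (6.6053/1000)/(0.648·√(2·(3.26·1000)/1004)) = 0.004 m²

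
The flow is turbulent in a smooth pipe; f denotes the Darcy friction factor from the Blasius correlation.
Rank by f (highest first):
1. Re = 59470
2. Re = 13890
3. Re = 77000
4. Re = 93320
Case 1: f = 0.02024
Case 2: f = 0.02911
Case 3: f = 0.01897
Case 4: f = 0.01808
Ranking (highest first): 2, 1, 3, 4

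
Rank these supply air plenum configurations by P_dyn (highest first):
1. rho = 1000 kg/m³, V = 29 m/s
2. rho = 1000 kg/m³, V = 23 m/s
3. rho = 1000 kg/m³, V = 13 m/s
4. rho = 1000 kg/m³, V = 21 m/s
Case 1: P_dyn = 420.5 kPa
Case 2: P_dyn = 264.5 kPa
Case 3: P_dyn = 84.5 kPa
Case 4: P_dyn = 220.5 kPa
Ranking (highest first): 1, 2, 4, 3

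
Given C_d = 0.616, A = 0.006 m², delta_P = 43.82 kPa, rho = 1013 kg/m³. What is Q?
Formula: Q = C_d A \sqrt{\frac{2 \Delta P}{\rho}}
Q = 0.616·0.006·√(2·(43.82·1000)/1013)·1000 = 34.38 L/s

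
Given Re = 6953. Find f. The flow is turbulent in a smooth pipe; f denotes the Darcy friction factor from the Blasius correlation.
Formula: f = \frac{0.316}{Re^{0.25}}
f = 0.316/6953^0.25 = 0.03461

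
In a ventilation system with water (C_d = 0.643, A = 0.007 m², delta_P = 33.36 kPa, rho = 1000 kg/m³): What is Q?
Formula: Q = C_d A \sqrt{\frac{2 \Delta P}{\rho}}
Q = 0.643·0.007·√(2·(33.36·1000)/1000)·1000 = 36.77 L/s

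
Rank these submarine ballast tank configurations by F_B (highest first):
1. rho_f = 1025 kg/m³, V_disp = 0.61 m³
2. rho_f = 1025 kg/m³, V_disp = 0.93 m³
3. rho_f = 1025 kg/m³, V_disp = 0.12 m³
Case 1: F_B = 6134 N
Case 2: F_B = 9351 N
Case 3: F_B = 1207 N
Ranking (highest first): 2, 1, 3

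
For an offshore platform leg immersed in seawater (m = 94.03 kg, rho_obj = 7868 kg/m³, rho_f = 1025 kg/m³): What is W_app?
Formula: W_{app} = mg\left(1 - \frac{\rho_f}{\rho_{obj}}\right)
W_app = 94.03·9.81·(1 − 1025/7868) = 802.3 N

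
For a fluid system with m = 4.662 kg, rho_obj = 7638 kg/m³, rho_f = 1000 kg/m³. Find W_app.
Formula: W_{app} = mg\left(1 - \frac{\rho_f}{\rho_{obj}}\right)
W_app = 4.662·9.81·(1 − 1000/7638) = 39.75 N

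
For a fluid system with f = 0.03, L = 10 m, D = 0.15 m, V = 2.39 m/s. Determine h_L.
Formula: h_L = f \frac{L}{D} \frac{V^2}{2g}
h_L = 0.03·(10/0.15)·2.39²/(2·9.81) = 0.5823 m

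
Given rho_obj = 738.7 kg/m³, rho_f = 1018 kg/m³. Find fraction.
Formula: f_{sub} = \frac{\rho_{obj}}{\rho_f}
fraction = 738.7/1018 = 0.7256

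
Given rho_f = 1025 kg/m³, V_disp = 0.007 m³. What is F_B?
Formula: F_B = \rho_f g V_{disp}
F_B = 1025·9.81·0.007 = 70.39 N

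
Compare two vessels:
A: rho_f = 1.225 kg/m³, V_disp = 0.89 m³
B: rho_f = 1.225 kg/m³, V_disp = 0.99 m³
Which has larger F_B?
F_B(A) = 10.7 N, F_B(B) = 11.9 N. Answer: B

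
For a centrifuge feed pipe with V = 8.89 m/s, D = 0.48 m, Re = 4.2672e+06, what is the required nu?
Formula: Re = \frac{V D}{\nu}
Substituting knowns: 4.2672e+06 = 8.89·0.48/nu
Solving for nu: nu = 8.89·0.48/4.2672e+06 = 1.000e-06 m²/s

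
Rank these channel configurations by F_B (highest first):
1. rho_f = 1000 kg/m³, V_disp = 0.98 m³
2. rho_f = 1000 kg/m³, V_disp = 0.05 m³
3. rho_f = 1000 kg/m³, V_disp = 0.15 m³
Case 1: F_B = 9614 N
Case 2: F_B = 490.5 N
Case 3: F_B = 1472 N
Ranking (highest first): 1, 3, 2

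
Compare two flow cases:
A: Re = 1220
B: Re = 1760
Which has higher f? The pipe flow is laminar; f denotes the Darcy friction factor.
f(A) = 0.05246, f(B) = 0.03636. Answer: A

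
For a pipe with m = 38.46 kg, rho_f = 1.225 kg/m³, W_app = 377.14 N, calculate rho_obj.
Formula: W_{app} = mg\left(1 - \frac{\rho_f}{\rho_{obj}}\right)
Substituting knowns: 377.14 = 38.46·9.81·(1 − 1.225/rho_obj)
Solving for rho_obj: rho_obj = 1.225/(1 − 377.14/(38.46·9.81)) = 3029 kg/m³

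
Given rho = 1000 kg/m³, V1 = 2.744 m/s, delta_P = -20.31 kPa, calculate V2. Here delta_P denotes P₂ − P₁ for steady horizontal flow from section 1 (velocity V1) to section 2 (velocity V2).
Formula: \Delta P = \frac{1}{2} \rho (V_1^2 - V_2^2)
Substituting knowns: -20.31 = 0.5·1000·(2.744² − V2²)/1000
Solving for V2: V2 = √(2.744² − 2·(-20.31·1000)/1000) = 6.939 m/s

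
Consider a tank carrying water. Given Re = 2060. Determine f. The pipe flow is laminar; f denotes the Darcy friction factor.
Formula: f = \frac{64}{Re}
f = 64/2060 = 0.03107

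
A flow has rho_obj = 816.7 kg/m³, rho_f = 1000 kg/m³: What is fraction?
Formula: f_{sub} = \frac{\rho_{obj}}{\rho_f}
fraction = 816.7/1000 = 0.8167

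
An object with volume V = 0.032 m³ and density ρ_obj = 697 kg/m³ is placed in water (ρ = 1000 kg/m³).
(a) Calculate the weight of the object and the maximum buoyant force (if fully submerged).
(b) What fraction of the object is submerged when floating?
(a) W=rho_obj*g*V=697*9.81*0.032=218.8 N; F_B(max)=rho*g*V=1000*9.81*0.032=313.9 N
(b) Floating fraction=rho_obj/rho=697/1000=0.697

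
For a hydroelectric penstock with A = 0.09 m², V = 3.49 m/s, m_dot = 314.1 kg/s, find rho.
Formula: \dot{m} = \rho A V
Substituting knowns: 314.1 = rho·0.09·3.49
Solving for rho: rho = 314.1/(0.09·3.49) = 1000 kg/m³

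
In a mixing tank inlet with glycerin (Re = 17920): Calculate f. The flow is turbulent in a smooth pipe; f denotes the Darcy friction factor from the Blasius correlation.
Formula: f = \frac{0.316}{Re^{0.25}}
f = 0.316/17920^0.25 = 0.02731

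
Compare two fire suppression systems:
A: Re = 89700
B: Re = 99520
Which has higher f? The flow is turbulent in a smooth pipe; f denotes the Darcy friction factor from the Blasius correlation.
f(A) = 0.01826, f(B) = 0.01779. Answer: A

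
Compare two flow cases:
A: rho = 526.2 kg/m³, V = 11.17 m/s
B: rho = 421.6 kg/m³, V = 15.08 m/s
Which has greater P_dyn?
P_dyn(A) = 32.83 kPa, P_dyn(B) = 47.94 kPa. Answer: B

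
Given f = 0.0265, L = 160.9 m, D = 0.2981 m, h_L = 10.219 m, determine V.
Formula: h_L = f \frac{L}{D} \frac{V^2}{2g}
Substituting knowns: 10.219 = 0.0265·(160.9/0.2981)·V²/(2·9.81)
Solving for V: V = √(10.219·2·9.81/(0.0265·(160.9/0.2981))) = 3.744 m/s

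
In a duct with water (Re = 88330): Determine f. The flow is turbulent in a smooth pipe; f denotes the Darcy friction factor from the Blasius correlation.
Formula: f = \frac{0.316}{Re^{0.25}}
f = 0.316/88330^0.25 = 0.01833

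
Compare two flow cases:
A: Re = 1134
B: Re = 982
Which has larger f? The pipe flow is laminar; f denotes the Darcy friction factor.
f(A) = 0.05644, f(B) = 0.06517. Answer: B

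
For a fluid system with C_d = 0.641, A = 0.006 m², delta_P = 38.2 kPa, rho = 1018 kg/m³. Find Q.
Formula: Q = C_d A \sqrt{\frac{2 \Delta P}{\rho}}
Q = 0.641·0.006·√(2·(38.2·1000)/1018)·1000 = 33.32 L/s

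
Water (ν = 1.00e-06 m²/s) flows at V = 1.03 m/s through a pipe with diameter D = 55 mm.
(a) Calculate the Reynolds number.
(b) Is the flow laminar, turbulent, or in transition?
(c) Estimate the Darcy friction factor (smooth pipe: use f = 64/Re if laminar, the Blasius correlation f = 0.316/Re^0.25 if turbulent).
(a) Re = V·D/ν = 1.03·0.055/1.00e-06 = 56650
(b) Flow regime: turbulent (Re > 4000)
(c) Friction factor: f = 0.316/Re^0.25 = 0.316/56650^0.25 = 0.02048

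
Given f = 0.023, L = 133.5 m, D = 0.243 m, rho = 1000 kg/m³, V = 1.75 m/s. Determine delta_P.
Formula: \Delta P = f \frac{L}{D} \frac{\rho V^2}{2}
delta_P = 0.023·(133.5/0.243)·0.5·1000·1.75²/1000 = 19.35 kPa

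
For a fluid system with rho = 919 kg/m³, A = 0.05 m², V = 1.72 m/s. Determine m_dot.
Formula: \dot{m} = \rho A V
m_dot = 919·0.05·1.72 = 79.03 kg/s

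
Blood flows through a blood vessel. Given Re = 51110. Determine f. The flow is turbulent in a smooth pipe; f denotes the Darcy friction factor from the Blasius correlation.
Formula: f = \frac{0.316}{Re^{0.25}}
f = 0.316/51110^0.25 = 0.02102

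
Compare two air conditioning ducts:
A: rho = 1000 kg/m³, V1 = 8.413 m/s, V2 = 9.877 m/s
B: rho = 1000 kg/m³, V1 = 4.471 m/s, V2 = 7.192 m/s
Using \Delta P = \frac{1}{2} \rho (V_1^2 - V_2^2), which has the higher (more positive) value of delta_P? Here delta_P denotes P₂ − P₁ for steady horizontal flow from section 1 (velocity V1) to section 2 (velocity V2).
delta_P(A) = -13.39 kPa, delta_P(B) = -15.87 kPa. Answer: A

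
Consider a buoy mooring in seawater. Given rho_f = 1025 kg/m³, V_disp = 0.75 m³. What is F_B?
Formula: F_B = \rho_f g V_{disp}
F_B = 1025·9.81·0.75 = 7541 N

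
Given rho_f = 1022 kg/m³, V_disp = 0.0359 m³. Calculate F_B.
Formula: F_B = \rho_f g V_{disp}
F_B = 1022·9.81·0.0359 = 359.9 N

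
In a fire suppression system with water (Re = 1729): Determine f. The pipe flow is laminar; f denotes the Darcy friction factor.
Formula: f = \frac{64}{Re}
f = 64/1729 = 0.03702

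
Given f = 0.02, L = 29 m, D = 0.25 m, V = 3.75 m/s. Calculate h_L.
Formula: h_L = f \frac{L}{D} \frac{V^2}{2g}
h_L = 0.02·(29/0.25)·3.75²/(2·9.81) = 1.663 m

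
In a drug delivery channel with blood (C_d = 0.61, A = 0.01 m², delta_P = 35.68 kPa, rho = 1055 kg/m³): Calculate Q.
Formula: Q = C_d A \sqrt{\frac{2 \Delta P}{\rho}}
Q = 0.61·0.01·√(2·(35.68·1000)/1055)·1000 = 50.17 L/s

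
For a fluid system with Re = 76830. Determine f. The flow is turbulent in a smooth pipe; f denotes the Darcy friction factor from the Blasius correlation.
Formula: f = \frac{0.316}{Re^{0.25}}
f = 0.316/76830^0.25 = 0.01898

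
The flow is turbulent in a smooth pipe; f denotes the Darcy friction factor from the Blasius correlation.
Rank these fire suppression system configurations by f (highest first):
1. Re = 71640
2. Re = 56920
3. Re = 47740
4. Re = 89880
Case 1: f = 0.01932
Case 2: f = 0.02046
Case 3: f = 0.02138
Case 4: f = 0.01825
Ranking (highest first): 3, 2, 1, 4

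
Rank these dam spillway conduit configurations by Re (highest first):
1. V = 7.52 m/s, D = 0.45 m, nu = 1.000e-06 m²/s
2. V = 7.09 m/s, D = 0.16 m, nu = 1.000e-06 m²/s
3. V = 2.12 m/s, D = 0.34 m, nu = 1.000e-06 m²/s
Case 1: Re = 3.384e+06
Case 2: Re = 1.134e+06
Case 3: Re = 720800
Ranking (highest first): 1, 2, 3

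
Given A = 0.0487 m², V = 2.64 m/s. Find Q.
Formula: Q = A V
Q = 0.0487·2.64·1000 = 128.6 L/s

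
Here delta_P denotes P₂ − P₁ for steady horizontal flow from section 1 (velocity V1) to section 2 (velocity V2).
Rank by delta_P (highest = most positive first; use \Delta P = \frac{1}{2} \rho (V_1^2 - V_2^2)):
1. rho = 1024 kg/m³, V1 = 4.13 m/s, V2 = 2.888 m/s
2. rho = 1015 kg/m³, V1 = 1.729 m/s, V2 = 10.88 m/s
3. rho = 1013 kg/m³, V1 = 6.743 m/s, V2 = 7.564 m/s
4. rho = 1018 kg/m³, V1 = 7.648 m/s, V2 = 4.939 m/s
Case 1: delta_P = 4.463 kPa
Case 2: delta_P = -58.56 kPa
Case 3: delta_P = -5.949 kPa
Case 4: delta_P = 17.36 kPa
Ranking (highest first): 4, 1, 3, 2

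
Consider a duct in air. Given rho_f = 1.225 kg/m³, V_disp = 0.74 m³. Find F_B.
Formula: F_B = \rho_f g V_{disp}
F_B = 1.225·9.81·0.74 = 8.893 N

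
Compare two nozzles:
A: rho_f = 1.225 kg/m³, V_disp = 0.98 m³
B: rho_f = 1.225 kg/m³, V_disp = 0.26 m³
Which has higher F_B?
F_B(A) = 11.78 N, F_B(B) = 3.124 N. Answer: A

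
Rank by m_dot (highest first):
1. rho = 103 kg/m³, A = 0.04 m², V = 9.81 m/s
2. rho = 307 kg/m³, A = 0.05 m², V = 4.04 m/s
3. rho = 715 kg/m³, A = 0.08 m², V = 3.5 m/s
Case 1: m_dot = 40.42 kg/s
Case 2: m_dot = 62.01 kg/s
Case 3: m_dot = 200.2 kg/s
Ranking (highest first): 3, 2, 1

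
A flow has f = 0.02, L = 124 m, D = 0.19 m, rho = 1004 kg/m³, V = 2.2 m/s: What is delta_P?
Formula: \Delta P = f \frac{L}{D} \frac{\rho V^2}{2}
delta_P = 0.02·(124/0.19)·0.5·1004·2.2²/1000 = 31.71 kPa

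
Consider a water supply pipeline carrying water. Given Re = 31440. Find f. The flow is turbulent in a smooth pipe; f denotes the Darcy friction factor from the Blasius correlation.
Formula: f = \frac{0.316}{Re^{0.25}}
f = 0.316/31440^0.25 = 0.02373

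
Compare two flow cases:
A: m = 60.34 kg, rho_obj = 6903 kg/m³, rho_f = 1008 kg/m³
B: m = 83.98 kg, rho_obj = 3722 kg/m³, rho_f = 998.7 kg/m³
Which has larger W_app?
W_app(A) = 505.5 N, W_app(B) = 602.8 N. Answer: B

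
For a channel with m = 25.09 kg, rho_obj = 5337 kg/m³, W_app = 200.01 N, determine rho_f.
Formula: W_{app} = mg\left(1 - \frac{\rho_f}{\rho_{obj}}\right)
Substituting knowns: 200.01 = 25.09·9.81·(1 − rho_f/5337)
Solving for rho_f: rho_f = 5337·(1 − 200.01/(25.09·9.81)) = 1000 kg/m³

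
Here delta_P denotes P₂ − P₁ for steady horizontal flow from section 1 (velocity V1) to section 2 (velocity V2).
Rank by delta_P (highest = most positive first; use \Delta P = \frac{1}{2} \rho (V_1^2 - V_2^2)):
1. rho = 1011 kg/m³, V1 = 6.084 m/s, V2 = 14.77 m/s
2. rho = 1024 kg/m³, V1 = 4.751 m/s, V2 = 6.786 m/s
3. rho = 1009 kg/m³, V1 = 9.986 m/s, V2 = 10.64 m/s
Case 1: delta_P = -91.57 kPa
Case 2: delta_P = -12.02 kPa
Case 3: delta_P = -6.805 kPa
Ranking (highest first): 3, 2, 1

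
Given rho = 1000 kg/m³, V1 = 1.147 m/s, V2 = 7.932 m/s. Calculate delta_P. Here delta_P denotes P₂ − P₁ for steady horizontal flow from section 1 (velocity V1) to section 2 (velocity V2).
Formula: \Delta P = \frac{1}{2} \rho (V_1^2 - V_2^2)
delta_P = 0.5·1000·(1.147² − 7.932²)/1000 = -30.8 kPa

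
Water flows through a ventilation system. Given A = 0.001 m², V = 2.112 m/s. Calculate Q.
Formula: Q = A V
Q = 0.001·2.112·1000 = 2.112 L/s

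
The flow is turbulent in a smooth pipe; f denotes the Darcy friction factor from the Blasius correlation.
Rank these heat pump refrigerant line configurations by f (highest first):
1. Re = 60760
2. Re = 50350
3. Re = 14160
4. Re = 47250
Case 1: f = 0.02013
Case 2: f = 0.0211
Case 3: f = 0.02897
Case 4: f = 0.02143
Ranking (highest first): 3, 4, 2, 1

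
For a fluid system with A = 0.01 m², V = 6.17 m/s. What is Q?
Formula: Q = A V
Q = 0.01·6.17·1000 = 61.7 L/s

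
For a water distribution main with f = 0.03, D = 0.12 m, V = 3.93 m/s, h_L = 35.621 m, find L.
Formula: h_L = f \frac{L}{D} \frac{V^2}{2g}
Substituting knowns: 35.621 = 0.03·(L/0.12)·3.93²/(2·9.81)
Solving for L: L = 35.621·2·9.81·0.12/(0.03·3.93²) = 181 m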